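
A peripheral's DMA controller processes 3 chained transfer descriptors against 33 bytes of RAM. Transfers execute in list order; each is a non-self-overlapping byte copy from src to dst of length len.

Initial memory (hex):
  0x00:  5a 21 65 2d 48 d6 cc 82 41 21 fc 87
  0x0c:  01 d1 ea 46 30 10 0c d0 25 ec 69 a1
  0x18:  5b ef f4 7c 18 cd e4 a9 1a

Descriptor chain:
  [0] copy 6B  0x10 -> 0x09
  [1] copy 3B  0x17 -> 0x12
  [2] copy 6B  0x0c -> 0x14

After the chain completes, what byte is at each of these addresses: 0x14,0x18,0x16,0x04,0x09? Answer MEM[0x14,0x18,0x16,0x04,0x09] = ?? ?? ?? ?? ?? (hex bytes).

MEM[0x14,0x18,0x16,0x04,0x09] = d0 30 ec 48 30

#0 dst[0x09+6] := {0x30,0x10,0x0c,0xd0,0x25,0xec}
#1 dst[0x12+3] := {0xa1,0x5b,0xef}
#2 dst[0x14+6] := {0xd0,0x25,0xec,0x46,0x30,0x10}
query mem[0x14]=0xd0, mem[0x18]=0x30, mem[0x16]=0xec, mem[0x04]=0x48, mem[0x09]=0x30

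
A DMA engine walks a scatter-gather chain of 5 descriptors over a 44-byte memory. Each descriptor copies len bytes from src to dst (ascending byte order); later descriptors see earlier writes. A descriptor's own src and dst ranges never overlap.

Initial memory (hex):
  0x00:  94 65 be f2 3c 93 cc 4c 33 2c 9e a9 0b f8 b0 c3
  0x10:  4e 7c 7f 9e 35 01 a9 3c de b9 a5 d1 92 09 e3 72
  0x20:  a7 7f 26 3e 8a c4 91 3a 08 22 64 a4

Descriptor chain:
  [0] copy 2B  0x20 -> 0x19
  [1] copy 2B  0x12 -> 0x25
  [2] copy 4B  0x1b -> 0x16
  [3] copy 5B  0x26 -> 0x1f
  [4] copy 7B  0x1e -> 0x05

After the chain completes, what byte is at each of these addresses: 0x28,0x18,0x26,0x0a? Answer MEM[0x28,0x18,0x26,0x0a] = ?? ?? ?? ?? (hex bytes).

MEM[0x28,0x18,0x26,0x0a] = 08 09 9e 64

[0] 0x20->0x19 len=2 : a7 7f
[1] 0x12->0x25 len=2 : 7f 9e
[2] 0x1b->0x16 len=4 : d1 92 09 e3
[3] 0x26->0x1f len=5 : 9e 3a 08 22 64
[4] 0x1e->0x05 len=7 : e3 9e 3a 08 22 64 8a
query mem[0x28]=0x08, mem[0x18]=0x09, mem[0x26]=0x9e, mem[0x0a]=0x64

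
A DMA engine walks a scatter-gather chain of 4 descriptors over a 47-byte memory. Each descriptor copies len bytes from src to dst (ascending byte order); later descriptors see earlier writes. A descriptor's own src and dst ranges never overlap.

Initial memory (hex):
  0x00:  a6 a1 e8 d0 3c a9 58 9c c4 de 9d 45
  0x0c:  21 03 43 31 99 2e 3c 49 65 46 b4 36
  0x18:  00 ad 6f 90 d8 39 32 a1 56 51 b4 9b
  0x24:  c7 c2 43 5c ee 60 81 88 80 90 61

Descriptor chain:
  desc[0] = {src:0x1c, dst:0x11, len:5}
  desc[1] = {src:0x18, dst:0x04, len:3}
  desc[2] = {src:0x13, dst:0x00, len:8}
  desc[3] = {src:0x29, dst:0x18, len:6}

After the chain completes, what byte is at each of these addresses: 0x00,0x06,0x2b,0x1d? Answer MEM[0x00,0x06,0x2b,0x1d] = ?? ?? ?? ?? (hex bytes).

D0: mem[0x11..0x15] <- [d8 39 32 a1 56]
D1: mem[0x04..0x06] <- [00 ad 6f]
D2: mem[0x00..0x07] <- [32 a1 56 b4 36 00 ad 6f]
D3: mem[0x18..0x1d] <- [60 81 88 80 90 61]
query mem[0x00]=0x32, mem[0x06]=0xad, mem[0x2b]=0x88, mem[0x1d]=0x61

MEM[0x00,0x06,0x2b,0x1d] = 32 ad 88 61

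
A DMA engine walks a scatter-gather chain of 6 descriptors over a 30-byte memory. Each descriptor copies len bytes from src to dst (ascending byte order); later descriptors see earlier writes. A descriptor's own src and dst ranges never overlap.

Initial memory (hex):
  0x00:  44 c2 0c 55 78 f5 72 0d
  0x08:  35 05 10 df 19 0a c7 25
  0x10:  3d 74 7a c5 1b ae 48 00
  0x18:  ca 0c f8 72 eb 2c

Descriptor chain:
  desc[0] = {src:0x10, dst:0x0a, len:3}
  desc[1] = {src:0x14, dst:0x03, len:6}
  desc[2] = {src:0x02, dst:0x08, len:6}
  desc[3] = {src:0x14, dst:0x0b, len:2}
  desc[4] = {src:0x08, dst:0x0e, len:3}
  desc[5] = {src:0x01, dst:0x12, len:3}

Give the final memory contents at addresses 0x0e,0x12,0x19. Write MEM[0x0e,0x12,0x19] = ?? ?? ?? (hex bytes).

D0: mem[0x0a..0x0c] <- [3d 74 7a]
D1: mem[0x03..0x08] <- [1b ae 48 00 ca 0c]
D2: mem[0x08..0x0d] <- [0c 1b ae 48 00 ca]
D3: mem[0x0b..0x0c] <- [1b ae]
D4: mem[0x0e..0x10] <- [0c 1b ae]
D5: mem[0x12..0x14] <- [c2 0c 1b]
query mem[0x0e]=0x0c, mem[0x12]=0xc2, mem[0x19]=0x0c

MEM[0x0e,0x12,0x19] = 0c c2 0c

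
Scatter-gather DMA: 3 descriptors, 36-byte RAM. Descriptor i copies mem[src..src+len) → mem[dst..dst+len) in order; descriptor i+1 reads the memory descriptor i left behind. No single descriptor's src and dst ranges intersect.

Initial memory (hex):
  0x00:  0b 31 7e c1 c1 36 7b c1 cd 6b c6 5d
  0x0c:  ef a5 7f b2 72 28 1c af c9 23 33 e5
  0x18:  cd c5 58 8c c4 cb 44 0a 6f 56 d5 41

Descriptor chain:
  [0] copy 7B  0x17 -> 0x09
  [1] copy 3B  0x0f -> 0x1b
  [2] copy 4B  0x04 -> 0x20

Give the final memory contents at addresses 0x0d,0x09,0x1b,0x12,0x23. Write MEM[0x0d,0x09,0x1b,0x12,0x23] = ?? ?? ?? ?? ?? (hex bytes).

MEM[0x0d,0x09,0x1b,0x12,0x23] = 8c e5 cb 1c c1

D0: mem[0x09..0x0f] <- [e5 cd c5 58 8c c4 cb]
D1: mem[0x1b..0x1d] <- [cb 72 28]
D2: mem[0x20..0x23] <- [c1 36 7b c1]
query mem[0x0d]=0x8c, mem[0x09]=0xe5, mem[0x1b]=0xcb, mem[0x12]=0x1c, mem[0x23]=0xc1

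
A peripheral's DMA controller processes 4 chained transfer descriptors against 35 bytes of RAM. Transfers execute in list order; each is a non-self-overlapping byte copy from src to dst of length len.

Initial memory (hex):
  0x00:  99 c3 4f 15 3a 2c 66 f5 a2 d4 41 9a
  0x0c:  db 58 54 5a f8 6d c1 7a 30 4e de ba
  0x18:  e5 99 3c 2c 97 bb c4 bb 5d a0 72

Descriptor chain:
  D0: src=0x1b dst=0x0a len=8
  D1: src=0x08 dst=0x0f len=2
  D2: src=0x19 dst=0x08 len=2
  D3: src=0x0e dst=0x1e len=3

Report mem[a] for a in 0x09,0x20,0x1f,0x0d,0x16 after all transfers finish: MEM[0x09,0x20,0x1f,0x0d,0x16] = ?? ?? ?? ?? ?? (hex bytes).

  after D0: wrote 8B at 0x0a = 2c97bbc4bb5da072
  after D1: wrote 2B at 0x0f = a2d4
  after D2: wrote 2B at 0x08 = 993c
  after D3: wrote 3B at 0x1e = bba2d4
query mem[0x09]=0x3c, mem[0x20]=0xd4, mem[0x1f]=0xa2, mem[0x0d]=0xc4, mem[0x16]=0xde

MEM[0x09,0x20,0x1f,0x0d,0x16] = 3c d4 a2 c4 de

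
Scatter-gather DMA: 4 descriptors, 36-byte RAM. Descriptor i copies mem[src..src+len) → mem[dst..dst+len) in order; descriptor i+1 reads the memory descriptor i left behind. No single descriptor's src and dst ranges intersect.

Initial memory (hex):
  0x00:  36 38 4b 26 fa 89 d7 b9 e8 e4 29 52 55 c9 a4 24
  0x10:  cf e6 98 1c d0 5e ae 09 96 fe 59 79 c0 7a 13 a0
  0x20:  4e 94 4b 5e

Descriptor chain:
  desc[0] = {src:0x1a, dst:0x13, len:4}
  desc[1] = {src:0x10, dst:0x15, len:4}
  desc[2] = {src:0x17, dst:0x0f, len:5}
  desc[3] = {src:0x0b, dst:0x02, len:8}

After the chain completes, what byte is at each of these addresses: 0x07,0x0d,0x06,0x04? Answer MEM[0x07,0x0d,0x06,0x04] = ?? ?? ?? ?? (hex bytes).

MEM[0x07,0x0d,0x06,0x04] = 59 c9 98 c9

#0 dst[0x13+4] := {0x59,0x79,0xc0,0x7a}
#1 dst[0x15+4] := {0xcf,0xe6,0x98,0x59}
#2 dst[0x0f+5] := {0x98,0x59,0xfe,0x59,0x79}
#3 dst[0x02+8] := {0x52,0x55,0xc9,0xa4,0x98,0x59,0xfe,0x59}
query mem[0x07]=0x59, mem[0x0d]=0xc9, mem[0x06]=0x98, mem[0x04]=0xc9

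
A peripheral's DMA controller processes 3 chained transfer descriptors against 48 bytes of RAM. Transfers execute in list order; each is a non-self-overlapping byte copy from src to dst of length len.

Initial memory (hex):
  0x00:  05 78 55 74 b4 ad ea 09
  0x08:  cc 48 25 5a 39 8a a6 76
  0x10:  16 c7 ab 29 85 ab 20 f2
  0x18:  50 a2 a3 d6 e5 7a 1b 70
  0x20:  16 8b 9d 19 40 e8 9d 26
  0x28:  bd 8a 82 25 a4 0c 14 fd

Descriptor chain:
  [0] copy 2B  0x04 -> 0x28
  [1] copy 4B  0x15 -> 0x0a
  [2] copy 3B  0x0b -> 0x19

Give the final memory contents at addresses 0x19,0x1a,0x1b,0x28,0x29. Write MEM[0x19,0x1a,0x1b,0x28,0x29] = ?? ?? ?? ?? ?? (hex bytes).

MEM[0x19,0x1a,0x1b,0x28,0x29] = 20 f2 50 b4 ad

[0] 0x04->0x28 len=2 : b4 ad
[1] 0x15->0x0a len=4 : ab 20 f2 50
[2] 0x0b->0x19 len=3 : 20 f2 50
query mem[0x19]=0x20, mem[0x1a]=0xf2, mem[0x1b]=0x50, mem[0x28]=0xb4, mem[0x29]=0xad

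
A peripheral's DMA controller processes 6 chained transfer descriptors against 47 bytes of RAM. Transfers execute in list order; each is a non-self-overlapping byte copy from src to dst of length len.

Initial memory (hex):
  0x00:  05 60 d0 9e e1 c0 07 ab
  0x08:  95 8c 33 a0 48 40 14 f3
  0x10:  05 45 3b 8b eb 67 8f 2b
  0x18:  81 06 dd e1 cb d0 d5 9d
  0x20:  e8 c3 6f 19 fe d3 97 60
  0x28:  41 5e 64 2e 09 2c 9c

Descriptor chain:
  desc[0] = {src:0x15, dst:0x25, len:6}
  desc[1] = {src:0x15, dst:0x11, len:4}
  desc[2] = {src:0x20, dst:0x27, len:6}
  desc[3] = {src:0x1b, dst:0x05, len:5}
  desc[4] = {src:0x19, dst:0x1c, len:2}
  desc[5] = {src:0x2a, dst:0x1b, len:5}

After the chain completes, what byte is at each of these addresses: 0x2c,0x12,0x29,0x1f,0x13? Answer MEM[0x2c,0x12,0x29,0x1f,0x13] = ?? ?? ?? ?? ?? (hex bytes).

  after D0: wrote 6B at 0x25 = 678f2b8106dd
  after D1: wrote 4B at 0x11 = 678f2b81
  after D2: wrote 6B at 0x27 = e8c36f19fe67
  after D3: wrote 5B at 0x05 = e1cbd0d59d
  after D4: wrote 2B at 0x1c = 06dd
  after D5: wrote 5B at 0x1b = 19fe672c9c
query mem[0x2c]=0x67, mem[0x12]=0x8f, mem[0x29]=0x6f, mem[0x1f]=0x9c, mem[0x13]=0x2b

MEM[0x2c,0x12,0x29,0x1f,0x13] = 67 8f 6f 9c 2b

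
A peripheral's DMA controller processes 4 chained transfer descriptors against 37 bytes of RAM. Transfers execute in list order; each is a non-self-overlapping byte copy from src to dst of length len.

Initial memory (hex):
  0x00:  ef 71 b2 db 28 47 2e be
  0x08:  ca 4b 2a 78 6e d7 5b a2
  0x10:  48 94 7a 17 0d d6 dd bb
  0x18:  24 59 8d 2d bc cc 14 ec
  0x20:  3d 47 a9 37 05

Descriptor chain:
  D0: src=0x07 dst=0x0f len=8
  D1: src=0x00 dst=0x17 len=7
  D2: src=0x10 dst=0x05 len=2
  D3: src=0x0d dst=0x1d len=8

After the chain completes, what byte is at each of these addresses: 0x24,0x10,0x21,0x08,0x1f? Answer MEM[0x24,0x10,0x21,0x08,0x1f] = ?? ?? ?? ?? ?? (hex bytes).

  after D0: wrote 8B at 0x0f = beca4b2a786ed75b
  after D1: wrote 7B at 0x17 = ef71b2db28472e
  after D2: wrote 2B at 0x05 = ca4b
  after D3: wrote 8B at 0x1d = d75bbeca4b2a786e
query mem[0x24]=0x6e, mem[0x10]=0xca, mem[0x21]=0x4b, mem[0x08]=0xca, mem[0x1f]=0xbe

MEM[0x24,0x10,0x21,0x08,0x1f] = 6e ca 4b ca be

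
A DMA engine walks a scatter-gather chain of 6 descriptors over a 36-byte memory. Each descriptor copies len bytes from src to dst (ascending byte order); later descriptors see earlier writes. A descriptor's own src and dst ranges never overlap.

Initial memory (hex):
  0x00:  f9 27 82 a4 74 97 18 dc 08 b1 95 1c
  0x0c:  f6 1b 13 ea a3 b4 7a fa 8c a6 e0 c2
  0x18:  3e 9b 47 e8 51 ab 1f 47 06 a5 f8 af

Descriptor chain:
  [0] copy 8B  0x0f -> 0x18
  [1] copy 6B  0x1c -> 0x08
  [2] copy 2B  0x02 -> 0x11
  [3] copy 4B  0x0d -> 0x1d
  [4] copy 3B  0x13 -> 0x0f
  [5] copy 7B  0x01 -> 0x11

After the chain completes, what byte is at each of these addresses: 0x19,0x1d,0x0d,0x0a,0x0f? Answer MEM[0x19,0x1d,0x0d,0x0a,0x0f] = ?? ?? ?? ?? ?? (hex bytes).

#0 dst[0x18+8] := {0xea,0xa3,0xb4,0x7a,0xfa,0x8c,0xa6,0xe0}
#1 dst[0x08+6] := {0xfa,0x8c,0xa6,0xe0,0x06,0xa5}
#2 dst[0x11+2] := {0x82,0xa4}
#3 dst[0x1d+4] := {0xa5,0x13,0xea,0xa3}
#4 dst[0x0f+3] := {0xfa,0x8c,0xa6}
#5 dst[0x11+7] := {0x27,0x82,0xa4,0x74,0x97,0x18,0xdc}
query mem[0x19]=0xa3, mem[0x1d]=0xa5, mem[0x0d]=0xa5, mem[0x0a]=0xa6, mem[0x0f]=0xfa

MEM[0x19,0x1d,0x0d,0x0a,0x0f] = a3 a5 a5 a6 fa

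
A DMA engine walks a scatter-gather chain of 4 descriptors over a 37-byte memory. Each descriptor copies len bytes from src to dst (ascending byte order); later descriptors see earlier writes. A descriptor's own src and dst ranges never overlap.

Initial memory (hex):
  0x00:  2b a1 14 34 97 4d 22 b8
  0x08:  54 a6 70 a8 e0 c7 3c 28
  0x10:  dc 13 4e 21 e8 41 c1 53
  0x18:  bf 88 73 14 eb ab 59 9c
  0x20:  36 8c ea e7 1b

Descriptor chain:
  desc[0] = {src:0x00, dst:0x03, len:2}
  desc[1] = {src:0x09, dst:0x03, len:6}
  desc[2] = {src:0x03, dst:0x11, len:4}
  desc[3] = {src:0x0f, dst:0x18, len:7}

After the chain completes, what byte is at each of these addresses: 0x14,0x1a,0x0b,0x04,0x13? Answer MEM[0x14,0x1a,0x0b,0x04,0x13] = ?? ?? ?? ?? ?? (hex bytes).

[0] 0x00->0x03 len=2 : 2b a1
[1] 0x09->0x03 len=6 : a6 70 a8 e0 c7 3c
[2] 0x03->0x11 len=4 : a6 70 a8 e0
[3] 0x0f->0x18 len=7 : 28 dc a6 70 a8 e0 41
query mem[0x14]=0xe0, mem[0x1a]=0xa6, mem[0x0b]=0xa8, mem[0x04]=0x70, mem[0x13]=0xa8

MEM[0x14,0x1a,0x0b,0x04,0x13] = e0 a6 a8 70 a8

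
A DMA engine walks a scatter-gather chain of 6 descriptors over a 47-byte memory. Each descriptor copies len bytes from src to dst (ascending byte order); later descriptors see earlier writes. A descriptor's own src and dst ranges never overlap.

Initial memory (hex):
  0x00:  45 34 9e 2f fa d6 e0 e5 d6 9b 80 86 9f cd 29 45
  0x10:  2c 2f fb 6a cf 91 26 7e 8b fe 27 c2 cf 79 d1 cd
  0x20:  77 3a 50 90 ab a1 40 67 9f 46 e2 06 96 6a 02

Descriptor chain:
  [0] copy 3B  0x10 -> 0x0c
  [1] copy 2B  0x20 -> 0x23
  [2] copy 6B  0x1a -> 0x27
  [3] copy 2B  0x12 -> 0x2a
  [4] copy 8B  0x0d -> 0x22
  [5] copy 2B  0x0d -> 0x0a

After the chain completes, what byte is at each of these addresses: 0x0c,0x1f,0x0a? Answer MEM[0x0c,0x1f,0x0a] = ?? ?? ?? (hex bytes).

[0] 0x10->0x0c len=3 : 2c 2f fb
[1] 0x20->0x23 len=2 : 77 3a
[2] 0x1a->0x27 len=6 : 27 c2 cf 79 d1 cd
[3] 0x12->0x2a len=2 : fb 6a
[4] 0x0d->0x22 len=8 : 2f fb 45 2c 2f fb 6a cf
[5] 0x0d->0x0a len=2 : 2f fb
query mem[0x0c]=0x2c, mem[0x1f]=0xcd, mem[0x0a]=0x2f

MEM[0x0c,0x1f,0x0a] = 2c cd 2f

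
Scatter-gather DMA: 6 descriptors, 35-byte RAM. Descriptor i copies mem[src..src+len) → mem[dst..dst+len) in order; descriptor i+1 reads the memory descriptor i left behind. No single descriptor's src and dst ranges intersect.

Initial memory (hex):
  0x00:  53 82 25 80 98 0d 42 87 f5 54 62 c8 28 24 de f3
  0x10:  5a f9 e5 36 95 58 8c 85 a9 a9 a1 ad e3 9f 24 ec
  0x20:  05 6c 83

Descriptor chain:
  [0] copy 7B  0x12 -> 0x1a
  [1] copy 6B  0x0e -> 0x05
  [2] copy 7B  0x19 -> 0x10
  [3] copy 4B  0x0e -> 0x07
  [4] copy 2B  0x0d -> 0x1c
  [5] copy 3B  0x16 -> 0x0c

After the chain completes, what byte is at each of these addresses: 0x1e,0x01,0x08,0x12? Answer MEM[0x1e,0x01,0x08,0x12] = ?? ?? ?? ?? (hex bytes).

D0: mem[0x1a..0x20] <- [e5 36 95 58 8c 85 a9]
D1: mem[0x05..0x0a] <- [de f3 5a f9 e5 36]
D2: mem[0x10..0x16] <- [a9 e5 36 95 58 8c 85]
D3: mem[0x07..0x0a] <- [de f3 a9 e5]
D4: mem[0x1c..0x1d] <- [24 de]
D5: mem[0x0c..0x0e] <- [85 85 a9]
query mem[0x1e]=0x8c, mem[0x01]=0x82, mem[0x08]=0xf3, mem[0x12]=0x36

MEM[0x1e,0x01,0x08,0x12] = 8c 82 f3 36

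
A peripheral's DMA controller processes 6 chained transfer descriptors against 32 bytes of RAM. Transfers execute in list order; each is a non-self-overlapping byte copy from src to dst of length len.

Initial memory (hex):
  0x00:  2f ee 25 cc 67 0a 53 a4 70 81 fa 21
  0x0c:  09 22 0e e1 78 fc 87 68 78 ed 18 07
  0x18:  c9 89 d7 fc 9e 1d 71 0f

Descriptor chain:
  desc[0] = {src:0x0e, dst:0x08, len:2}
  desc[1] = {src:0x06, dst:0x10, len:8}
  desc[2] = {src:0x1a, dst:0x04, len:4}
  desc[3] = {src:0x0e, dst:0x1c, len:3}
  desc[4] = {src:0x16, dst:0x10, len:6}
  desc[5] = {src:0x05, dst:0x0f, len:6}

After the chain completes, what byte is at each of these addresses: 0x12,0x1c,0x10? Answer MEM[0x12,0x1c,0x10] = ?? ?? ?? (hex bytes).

  after D0: wrote 2B at 0x08 = 0ee1
  after D1: wrote 8B at 0x10 = 53a40ee1fa210922
  after D2: wrote 4B at 0x04 = d7fc9e1d
  after D3: wrote 3B at 0x1c = 0ee153
  after D4: wrote 6B at 0x10 = 0922c989d7fc
  after D5: wrote 6B at 0x0f = fc9e1d0ee1fa
query mem[0x12]=0x0e, mem[0x1c]=0x0e, mem[0x10]=0x9e

MEM[0x12,0x1c,0x10] = 0e 0e 9e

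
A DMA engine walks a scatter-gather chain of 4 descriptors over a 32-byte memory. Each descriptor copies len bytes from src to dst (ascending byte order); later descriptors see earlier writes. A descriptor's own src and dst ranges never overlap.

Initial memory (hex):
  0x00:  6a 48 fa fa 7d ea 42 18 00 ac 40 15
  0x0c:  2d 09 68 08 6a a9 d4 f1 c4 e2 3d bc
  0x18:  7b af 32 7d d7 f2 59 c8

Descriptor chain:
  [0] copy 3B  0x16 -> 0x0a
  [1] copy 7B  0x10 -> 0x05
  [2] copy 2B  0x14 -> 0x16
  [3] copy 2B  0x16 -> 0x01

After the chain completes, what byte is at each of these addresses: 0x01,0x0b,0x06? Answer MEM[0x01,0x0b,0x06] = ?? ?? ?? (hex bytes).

[0] 0x16->0x0a len=3 : 3d bc 7b
[1] 0x10->0x05 len=7 : 6a a9 d4 f1 c4 e2 3d
[2] 0x14->0x16 len=2 : c4 e2
[3] 0x16->0x01 len=2 : c4 e2
query mem[0x01]=0xc4, mem[0x0b]=0x3d, mem[0x06]=0xa9

MEM[0x01,0x0b,0x06] = c4 3d a9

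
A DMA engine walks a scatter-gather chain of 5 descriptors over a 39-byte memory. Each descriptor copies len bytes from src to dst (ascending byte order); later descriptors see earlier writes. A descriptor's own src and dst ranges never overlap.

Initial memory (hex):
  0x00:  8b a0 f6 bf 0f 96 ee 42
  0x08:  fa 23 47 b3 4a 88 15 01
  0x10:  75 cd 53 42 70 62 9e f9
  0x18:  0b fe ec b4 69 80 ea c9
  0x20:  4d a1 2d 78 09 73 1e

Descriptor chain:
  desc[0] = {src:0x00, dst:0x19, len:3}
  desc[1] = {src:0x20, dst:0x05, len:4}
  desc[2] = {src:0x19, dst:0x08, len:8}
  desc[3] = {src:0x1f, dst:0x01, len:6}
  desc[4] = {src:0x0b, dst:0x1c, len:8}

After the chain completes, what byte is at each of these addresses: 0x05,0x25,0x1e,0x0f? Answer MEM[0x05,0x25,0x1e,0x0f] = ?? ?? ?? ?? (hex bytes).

MEM[0x05,0x25,0x1e,0x0f] = 78 73 ea 4d

[0] 0x00->0x19 len=3 : 8b a0 f6
[1] 0x20->0x05 len=4 : 4d a1 2d 78
[2] 0x19->0x08 len=8 : 8b a0 f6 69 80 ea c9 4d
[3] 0x1f->0x01 len=6 : c9 4d a1 2d 78 09
[4] 0x0b->0x1c len=8 : 69 80 ea c9 4d 75 cd 53
query mem[0x05]=0x78, mem[0x25]=0x73, mem[0x1e]=0xea, mem[0x0f]=0x4d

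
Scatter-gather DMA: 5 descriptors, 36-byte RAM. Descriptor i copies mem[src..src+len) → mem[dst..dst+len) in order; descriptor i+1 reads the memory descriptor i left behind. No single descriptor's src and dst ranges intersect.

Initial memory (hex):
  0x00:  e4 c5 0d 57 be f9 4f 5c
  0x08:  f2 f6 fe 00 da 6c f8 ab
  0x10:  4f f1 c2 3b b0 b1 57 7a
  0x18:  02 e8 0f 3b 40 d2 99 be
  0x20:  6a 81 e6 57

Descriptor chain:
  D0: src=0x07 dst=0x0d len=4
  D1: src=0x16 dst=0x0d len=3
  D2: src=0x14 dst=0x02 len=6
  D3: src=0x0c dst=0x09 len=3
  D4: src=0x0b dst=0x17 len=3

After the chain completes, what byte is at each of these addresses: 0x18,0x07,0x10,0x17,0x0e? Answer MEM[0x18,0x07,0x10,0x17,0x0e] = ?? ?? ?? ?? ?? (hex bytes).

MEM[0x18,0x07,0x10,0x17,0x0e] = da e8 fe 7a 7a

[0] 0x07->0x0d len=4 : 5c f2 f6 fe
[1] 0x16->0x0d len=3 : 57 7a 02
[2] 0x14->0x02 len=6 : b0 b1 57 7a 02 e8
[3] 0x0c->0x09 len=3 : da 57 7a
[4] 0x0b->0x17 len=3 : 7a da 57
query mem[0x18]=0xda, mem[0x07]=0xe8, mem[0x10]=0xfe, mem[0x17]=0x7a, mem[0x0e]=0x7a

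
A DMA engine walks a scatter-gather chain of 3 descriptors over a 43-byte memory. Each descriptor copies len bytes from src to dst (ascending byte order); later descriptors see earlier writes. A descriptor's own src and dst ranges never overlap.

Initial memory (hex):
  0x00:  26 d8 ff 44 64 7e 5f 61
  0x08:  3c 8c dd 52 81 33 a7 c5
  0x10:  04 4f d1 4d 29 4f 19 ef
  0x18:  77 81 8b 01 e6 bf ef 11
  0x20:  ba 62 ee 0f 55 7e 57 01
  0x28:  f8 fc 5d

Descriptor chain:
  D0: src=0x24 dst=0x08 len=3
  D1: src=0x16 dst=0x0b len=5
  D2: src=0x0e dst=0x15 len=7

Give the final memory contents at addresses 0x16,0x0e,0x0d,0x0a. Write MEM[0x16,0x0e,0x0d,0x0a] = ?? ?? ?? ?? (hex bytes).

#0 dst[0x08+3] := {0x55,0x7e,0x57}
#1 dst[0x0b+5] := {0x19,0xef,0x77,0x81,0x8b}
#2 dst[0x15+7] := {0x81,0x8b,0x04,0x4f,0xd1,0x4d,0x29}
query mem[0x16]=0x8b, mem[0x0e]=0x81, mem[0x0d]=0x77, mem[0x0a]=0x57

MEM[0x16,0x0e,0x0d,0x0a] = 8b 81 77 57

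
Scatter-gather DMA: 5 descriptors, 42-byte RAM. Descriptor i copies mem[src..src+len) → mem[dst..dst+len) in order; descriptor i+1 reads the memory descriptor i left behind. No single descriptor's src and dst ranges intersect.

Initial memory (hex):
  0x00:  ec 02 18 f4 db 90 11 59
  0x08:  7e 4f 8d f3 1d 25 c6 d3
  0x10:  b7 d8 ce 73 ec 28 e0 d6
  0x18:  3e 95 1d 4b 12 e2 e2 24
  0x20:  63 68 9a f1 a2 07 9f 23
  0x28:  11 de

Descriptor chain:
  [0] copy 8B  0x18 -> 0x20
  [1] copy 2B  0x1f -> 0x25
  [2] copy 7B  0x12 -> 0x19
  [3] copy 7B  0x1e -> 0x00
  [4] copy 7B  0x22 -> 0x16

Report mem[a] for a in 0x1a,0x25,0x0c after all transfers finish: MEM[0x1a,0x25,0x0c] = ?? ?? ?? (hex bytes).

MEM[0x1a,0x25,0x0c] = 3e 24 1d

[0] 0x18->0x20 len=8 : 3e 95 1d 4b 12 e2 e2 24
[1] 0x1f->0x25 len=2 : 24 3e
[2] 0x12->0x19 len=7 : ce 73 ec 28 e0 d6 3e
[3] 0x1e->0x00 len=7 : d6 3e 3e 95 1d 4b 12
[4] 0x22->0x16 len=7 : 1d 4b 12 24 3e 24 11
query mem[0x1a]=0x3e, mem[0x25]=0x24, mem[0x0c]=0x1d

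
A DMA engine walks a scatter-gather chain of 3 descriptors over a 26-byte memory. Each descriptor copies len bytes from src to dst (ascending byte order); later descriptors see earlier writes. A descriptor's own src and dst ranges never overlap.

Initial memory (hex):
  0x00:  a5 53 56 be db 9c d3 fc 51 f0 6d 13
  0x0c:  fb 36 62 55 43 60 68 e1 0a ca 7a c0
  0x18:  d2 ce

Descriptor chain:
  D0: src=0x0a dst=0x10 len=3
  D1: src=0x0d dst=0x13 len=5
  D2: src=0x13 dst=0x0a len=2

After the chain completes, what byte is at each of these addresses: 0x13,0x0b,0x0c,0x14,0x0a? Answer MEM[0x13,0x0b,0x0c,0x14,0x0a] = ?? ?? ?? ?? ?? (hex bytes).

#0 dst[0x10+3] := {0x6d,0x13,0xfb}
#1 dst[0x13+5] := {0x36,0x62,0x55,0x6d,0x13}
#2 dst[0x0a+2] := {0x36,0x62}
query mem[0x13]=0x36, mem[0x0b]=0x62, mem[0x0c]=0xfb, mem[0x14]=0x62, mem[0x0a]=0x36

MEM[0x13,0x0b,0x0c,0x14,0x0a] = 36 62 fb 62 36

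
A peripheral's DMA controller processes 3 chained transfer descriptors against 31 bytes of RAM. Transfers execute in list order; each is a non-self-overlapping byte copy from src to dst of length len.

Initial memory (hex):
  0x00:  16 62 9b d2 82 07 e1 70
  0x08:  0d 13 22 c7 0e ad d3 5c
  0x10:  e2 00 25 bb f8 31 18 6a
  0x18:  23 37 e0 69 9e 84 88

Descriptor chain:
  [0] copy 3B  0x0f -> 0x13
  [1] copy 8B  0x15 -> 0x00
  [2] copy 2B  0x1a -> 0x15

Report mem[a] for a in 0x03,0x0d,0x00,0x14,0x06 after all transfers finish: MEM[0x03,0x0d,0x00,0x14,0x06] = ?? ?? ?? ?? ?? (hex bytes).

  after D0: wrote 3B at 0x13 = 5ce200
  after D1: wrote 8B at 0x00 = 00186a2337e0699e
  after D2: wrote 2B at 0x15 = e069
query mem[0x03]=0x23, mem[0x0d]=0xad, mem[0x00]=0x00, mem[0x14]=0xe2, mem[0x06]=0x69

MEM[0x03,0x0d,0x00,0x14,0x06] = 23 ad 00 e2 69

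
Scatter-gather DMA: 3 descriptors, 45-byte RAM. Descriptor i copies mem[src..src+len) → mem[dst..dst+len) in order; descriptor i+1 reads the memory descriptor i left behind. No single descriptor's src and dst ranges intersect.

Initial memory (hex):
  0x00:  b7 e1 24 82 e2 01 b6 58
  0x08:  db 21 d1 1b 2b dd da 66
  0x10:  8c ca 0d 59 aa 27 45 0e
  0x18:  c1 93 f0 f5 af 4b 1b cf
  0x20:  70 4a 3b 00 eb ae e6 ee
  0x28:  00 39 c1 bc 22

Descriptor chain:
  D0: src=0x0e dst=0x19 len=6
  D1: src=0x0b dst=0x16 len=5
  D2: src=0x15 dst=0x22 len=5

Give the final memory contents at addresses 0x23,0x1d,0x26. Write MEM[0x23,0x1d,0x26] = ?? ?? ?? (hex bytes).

#0 dst[0x19+6] := {0xda,0x66,0x8c,0xca,0x0d,0x59}
#1 dst[0x16+5] := {0x1b,0x2b,0xdd,0xda,0x66}
#2 dst[0x22+5] := {0x27,0x1b,0x2b,0xdd,0xda}
query mem[0x23]=0x1b, mem[0x1d]=0x0d, mem[0x26]=0xda

MEM[0x23,0x1d,0x26] = 1b 0d da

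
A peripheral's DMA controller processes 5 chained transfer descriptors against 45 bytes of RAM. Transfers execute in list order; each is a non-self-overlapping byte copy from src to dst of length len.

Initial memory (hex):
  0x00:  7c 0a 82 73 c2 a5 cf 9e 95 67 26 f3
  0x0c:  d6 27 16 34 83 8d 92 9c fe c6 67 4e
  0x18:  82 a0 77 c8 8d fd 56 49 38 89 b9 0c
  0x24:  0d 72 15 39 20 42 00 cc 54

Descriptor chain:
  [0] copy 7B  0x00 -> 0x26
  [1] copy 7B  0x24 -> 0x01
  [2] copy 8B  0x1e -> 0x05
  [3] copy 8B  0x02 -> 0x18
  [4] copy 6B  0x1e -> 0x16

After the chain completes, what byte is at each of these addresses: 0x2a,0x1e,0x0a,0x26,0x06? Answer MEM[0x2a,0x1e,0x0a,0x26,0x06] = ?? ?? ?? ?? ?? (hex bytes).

[0] 0x00->0x26 len=7 : 7c 0a 82 73 c2 a5 cf
[1] 0x24->0x01 len=7 : 0d 72 7c 0a 82 73 c2
[2] 0x1e->0x05 len=8 : 56 49 38 89 b9 0c 0d 72
[3] 0x02->0x18 len=8 : 72 7c 0a 56 49 38 89 b9
[4] 0x1e->0x16 len=6 : 89 b9 38 89 b9 0c
query mem[0x2a]=0xc2, mem[0x1e]=0x89, mem[0x0a]=0x0c, mem[0x26]=0x7c, mem[0x06]=0x49

MEM[0x2a,0x1e,0x0a,0x26,0x06] = c2 89 0c 7c 49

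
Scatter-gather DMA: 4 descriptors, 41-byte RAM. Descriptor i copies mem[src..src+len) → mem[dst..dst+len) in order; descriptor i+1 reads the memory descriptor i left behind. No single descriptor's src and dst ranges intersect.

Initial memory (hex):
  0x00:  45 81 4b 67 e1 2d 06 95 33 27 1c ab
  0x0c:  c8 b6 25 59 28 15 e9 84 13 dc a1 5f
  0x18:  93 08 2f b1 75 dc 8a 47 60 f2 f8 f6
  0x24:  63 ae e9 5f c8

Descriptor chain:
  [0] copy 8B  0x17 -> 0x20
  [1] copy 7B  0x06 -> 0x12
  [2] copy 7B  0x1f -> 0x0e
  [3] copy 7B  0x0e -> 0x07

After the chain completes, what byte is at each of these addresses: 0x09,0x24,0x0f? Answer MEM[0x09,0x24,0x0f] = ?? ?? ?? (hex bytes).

D0: mem[0x20..0x27] <- [5f 93 08 2f b1 75 dc 8a]
D1: mem[0x12..0x18] <- [06 95 33 27 1c ab c8]
D2: mem[0x0e..0x14] <- [47 5f 93 08 2f b1 75]
D3: mem[0x07..0x0d] <- [47 5f 93 08 2f b1 75]
query mem[0x09]=0x93, mem[0x24]=0xb1, mem[0x0f]=0x5f

MEM[0x09,0x24,0x0f] = 93 b1 5f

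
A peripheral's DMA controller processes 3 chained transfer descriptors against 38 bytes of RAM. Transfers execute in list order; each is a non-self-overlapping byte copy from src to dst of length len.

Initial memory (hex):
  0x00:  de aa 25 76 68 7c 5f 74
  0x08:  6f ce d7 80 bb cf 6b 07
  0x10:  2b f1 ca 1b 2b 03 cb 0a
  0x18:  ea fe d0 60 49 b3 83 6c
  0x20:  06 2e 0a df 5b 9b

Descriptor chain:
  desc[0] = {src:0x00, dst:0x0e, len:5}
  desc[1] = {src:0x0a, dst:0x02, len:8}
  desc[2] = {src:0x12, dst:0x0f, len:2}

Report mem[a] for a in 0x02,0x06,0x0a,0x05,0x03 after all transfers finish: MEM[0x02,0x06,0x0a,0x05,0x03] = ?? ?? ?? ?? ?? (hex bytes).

MEM[0x02,0x06,0x0a,0x05,0x03] = d7 de d7 cf 80

  after D0: wrote 5B at 0x0e = deaa257668
  after D1: wrote 8B at 0x02 = d780bbcfdeaa2576
  after D2: wrote 2B at 0x0f = 681b
query mem[0x02]=0xd7, mem[0x06]=0xde, mem[0x0a]=0xd7, mem[0x05]=0xcf, mem[0x03]=0x80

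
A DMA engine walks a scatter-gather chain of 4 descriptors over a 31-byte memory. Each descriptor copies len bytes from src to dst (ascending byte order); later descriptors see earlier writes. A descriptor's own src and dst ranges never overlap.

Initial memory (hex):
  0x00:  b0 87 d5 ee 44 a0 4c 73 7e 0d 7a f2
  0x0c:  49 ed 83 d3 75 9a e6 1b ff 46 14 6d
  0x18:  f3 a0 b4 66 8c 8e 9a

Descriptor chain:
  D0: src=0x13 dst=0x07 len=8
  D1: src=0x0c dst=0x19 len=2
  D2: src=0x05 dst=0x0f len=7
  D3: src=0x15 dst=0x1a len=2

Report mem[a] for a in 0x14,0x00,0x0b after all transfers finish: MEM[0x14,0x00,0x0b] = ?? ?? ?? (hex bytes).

#0 dst[0x07+8] := {0x1b,0xff,0x46,0x14,0x6d,0xf3,0xa0,0xb4}
#1 dst[0x19+2] := {0xf3,0xa0}
#2 dst[0x0f+7] := {0xa0,0x4c,0x1b,0xff,0x46,0x14,0x6d}
#3 dst[0x1a+2] := {0x6d,0x14}
query mem[0x14]=0x14, mem[0x00]=0xb0, mem[0x0b]=0x6d

MEM[0x14,0x00,0x0b] = 14 b0 6d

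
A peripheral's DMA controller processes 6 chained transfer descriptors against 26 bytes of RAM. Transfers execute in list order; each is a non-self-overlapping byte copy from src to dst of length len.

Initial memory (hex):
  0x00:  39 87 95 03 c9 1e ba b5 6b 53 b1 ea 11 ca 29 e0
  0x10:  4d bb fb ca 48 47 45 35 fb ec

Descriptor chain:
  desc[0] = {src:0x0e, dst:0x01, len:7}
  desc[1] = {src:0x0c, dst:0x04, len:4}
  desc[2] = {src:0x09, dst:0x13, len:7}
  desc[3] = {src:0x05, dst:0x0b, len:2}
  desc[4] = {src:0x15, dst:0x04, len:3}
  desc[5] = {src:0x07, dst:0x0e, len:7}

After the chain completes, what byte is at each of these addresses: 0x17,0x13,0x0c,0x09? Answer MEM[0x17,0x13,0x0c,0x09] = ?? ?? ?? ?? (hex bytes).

[0] 0x0e->0x01 len=7 : 29 e0 4d bb fb ca 48
[1] 0x0c->0x04 len=4 : 11 ca 29 e0
[2] 0x09->0x13 len=7 : 53 b1 ea 11 ca 29 e0
[3] 0x05->0x0b len=2 : ca 29
[4] 0x15->0x04 len=3 : ea 11 ca
[5] 0x07->0x0e len=7 : e0 6b 53 b1 ca 29 ca
query mem[0x17]=0xca, mem[0x13]=0x29, mem[0x0c]=0x29, mem[0x09]=0x53

MEM[0x17,0x13,0x0c,0x09] = ca 29 29 53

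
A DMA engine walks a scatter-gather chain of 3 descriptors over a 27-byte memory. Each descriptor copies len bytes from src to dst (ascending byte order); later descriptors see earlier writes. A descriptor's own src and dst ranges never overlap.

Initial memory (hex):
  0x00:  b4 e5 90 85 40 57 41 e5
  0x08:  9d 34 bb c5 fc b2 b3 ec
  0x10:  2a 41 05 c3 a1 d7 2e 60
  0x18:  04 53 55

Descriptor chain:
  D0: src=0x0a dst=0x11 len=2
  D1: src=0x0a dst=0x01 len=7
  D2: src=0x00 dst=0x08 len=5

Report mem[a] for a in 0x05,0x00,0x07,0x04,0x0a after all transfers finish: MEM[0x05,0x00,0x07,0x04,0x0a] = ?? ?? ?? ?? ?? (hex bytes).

D0: mem[0x11..0x12] <- [bb c5]
D1: mem[0x01..0x07] <- [bb c5 fc b2 b3 ec 2a]
D2: mem[0x08..0x0c] <- [b4 bb c5 fc b2]
query mem[0x05]=0xb3, mem[0x00]=0xb4, mem[0x07]=0x2a, mem[0x04]=0xb2, mem[0x0a]=0xc5

MEM[0x05,0x00,0x07,0x04,0x0a] = b3 b4 2a b2 c5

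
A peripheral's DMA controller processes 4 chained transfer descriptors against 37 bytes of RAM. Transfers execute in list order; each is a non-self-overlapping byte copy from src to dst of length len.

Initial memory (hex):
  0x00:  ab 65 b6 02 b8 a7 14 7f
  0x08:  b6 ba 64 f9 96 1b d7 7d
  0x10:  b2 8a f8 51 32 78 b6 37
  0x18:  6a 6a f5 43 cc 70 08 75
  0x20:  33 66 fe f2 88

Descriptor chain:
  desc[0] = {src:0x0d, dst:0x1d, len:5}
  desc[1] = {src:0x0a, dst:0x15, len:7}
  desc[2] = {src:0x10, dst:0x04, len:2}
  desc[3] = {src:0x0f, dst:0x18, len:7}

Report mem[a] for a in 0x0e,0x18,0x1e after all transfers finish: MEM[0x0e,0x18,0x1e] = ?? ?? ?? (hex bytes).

MEM[0x0e,0x18,0x1e] = d7 7d 64

D0: mem[0x1d..0x21] <- [1b d7 7d b2 8a]
D1: mem[0x15..0x1b] <- [64 f9 96 1b d7 7d b2]
D2: mem[0x04..0x05] <- [b2 8a]
D3: mem[0x18..0x1e] <- [7d b2 8a f8 51 32 64]
query mem[0x0e]=0xd7, mem[0x18]=0x7d, mem[0x1e]=0x64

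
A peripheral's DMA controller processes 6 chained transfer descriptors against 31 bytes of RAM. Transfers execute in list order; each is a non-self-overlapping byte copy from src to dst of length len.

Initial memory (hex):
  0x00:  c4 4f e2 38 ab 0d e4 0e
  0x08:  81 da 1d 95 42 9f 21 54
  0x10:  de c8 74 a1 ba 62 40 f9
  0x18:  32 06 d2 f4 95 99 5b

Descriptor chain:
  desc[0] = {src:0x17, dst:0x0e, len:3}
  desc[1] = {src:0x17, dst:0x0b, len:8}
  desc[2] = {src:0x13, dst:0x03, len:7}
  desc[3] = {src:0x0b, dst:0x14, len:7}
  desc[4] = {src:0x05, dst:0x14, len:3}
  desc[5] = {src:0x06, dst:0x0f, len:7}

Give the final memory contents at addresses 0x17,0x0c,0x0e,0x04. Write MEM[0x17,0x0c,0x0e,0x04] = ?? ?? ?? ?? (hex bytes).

D0: mem[0x0e..0x10] <- [f9 32 06]
D1: mem[0x0b..0x12] <- [f9 32 06 d2 f4 95 99 5b]
D2: mem[0x03..0x09] <- [a1 ba 62 40 f9 32 06]
D3: mem[0x14..0x1a] <- [f9 32 06 d2 f4 95 99]
D4: mem[0x14..0x16] <- [62 40 f9]
D5: mem[0x0f..0x15] <- [40 f9 32 06 1d f9 32]
query mem[0x17]=0xd2, mem[0x0c]=0x32, mem[0x0e]=0xd2, mem[0x04]=0xba

MEM[0x17,0x0c,0x0e,0x04] = d2 32 d2 ba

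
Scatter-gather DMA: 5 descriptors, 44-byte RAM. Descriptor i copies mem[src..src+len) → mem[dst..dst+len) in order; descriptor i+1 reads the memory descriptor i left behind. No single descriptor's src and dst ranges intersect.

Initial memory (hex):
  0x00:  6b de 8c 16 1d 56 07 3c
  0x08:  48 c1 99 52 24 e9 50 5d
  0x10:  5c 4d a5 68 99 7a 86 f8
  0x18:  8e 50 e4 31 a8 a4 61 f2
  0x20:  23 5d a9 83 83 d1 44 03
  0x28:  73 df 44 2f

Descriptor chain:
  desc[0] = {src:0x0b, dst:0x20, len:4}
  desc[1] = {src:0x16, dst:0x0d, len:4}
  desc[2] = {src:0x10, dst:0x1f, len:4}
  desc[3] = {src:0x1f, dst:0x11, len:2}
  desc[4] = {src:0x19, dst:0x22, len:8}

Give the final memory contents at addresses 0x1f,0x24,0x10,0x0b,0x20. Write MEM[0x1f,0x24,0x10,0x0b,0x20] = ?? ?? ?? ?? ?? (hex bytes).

#0 dst[0x20+4] := {0x52,0x24,0xe9,0x50}
#1 dst[0x0d+4] := {0x86,0xf8,0x8e,0x50}
#2 dst[0x1f+4] := {0x50,0x4d,0xa5,0x68}
#3 dst[0x11+2] := {0x50,0x4d}
#4 dst[0x22+8] := {0x50,0xe4,0x31,0xa8,0xa4,0x61,0x50,0x4d}
query mem[0x1f]=0x50, mem[0x24]=0x31, mem[0x10]=0x50, mem[0x0b]=0x52, mem[0x20]=0x4d

MEM[0x1f,0x24,0x10,0x0b,0x20] = 50 31 50 52 4d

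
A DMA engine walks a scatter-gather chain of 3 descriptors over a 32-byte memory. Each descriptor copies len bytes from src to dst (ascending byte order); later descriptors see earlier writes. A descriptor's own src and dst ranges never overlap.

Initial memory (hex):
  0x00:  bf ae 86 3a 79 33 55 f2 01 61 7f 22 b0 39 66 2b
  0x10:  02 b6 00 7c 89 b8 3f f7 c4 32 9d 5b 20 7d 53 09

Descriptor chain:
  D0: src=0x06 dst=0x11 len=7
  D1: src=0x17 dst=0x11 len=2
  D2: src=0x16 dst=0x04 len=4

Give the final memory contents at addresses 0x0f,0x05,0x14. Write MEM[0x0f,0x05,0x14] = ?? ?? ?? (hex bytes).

#0 dst[0x11+7] := {0x55,0xf2,0x01,0x61,0x7f,0x22,0xb0}
#1 dst[0x11+2] := {0xb0,0xc4}
#2 dst[0x04+4] := {0x22,0xb0,0xc4,0x32}
query mem[0x0f]=0x2b, mem[0x05]=0xb0, mem[0x14]=0x61

MEM[0x0f,0x05,0x14] = 2b b0 61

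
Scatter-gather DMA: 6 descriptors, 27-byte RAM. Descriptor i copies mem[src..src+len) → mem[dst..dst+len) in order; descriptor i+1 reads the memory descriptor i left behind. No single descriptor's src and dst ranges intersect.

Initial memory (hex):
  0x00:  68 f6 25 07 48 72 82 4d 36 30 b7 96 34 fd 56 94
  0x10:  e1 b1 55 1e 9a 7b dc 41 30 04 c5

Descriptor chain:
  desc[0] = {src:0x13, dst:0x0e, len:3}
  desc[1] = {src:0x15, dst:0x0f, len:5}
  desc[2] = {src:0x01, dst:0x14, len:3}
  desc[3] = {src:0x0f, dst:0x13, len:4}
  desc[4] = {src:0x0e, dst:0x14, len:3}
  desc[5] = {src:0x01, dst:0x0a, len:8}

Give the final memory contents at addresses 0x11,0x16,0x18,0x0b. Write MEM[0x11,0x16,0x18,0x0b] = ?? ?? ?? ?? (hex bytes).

#0 dst[0x0e+3] := {0x1e,0x9a,0x7b}
#1 dst[0x0f+5] := {0x7b,0xdc,0x41,0x30,0x04}
#2 dst[0x14+3] := {0xf6,0x25,0x07}
#3 dst[0x13+4] := {0x7b,0xdc,0x41,0x30}
#4 dst[0x14+3] := {0x1e,0x7b,0xdc}
#5 dst[0x0a+8] := {0xf6,0x25,0x07,0x48,0x72,0x82,0x4d,0x36}
query mem[0x11]=0x36, mem[0x16]=0xdc, mem[0x18]=0x30, mem[0x0b]=0x25

MEM[0x11,0x16,0x18,0x0b] = 36 dc 30 25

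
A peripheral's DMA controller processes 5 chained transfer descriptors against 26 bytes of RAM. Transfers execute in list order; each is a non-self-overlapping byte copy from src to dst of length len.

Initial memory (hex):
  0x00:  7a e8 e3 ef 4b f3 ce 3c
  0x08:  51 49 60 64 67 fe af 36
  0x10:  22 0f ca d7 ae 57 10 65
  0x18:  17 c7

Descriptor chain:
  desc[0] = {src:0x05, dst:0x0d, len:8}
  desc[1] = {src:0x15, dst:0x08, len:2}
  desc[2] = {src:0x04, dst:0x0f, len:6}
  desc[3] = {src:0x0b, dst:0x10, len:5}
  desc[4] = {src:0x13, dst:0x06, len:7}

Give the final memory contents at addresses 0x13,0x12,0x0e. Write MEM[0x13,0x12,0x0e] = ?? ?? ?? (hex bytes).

MEM[0x13,0x12,0x0e] = ce f3 ce

  after D0: wrote 8B at 0x0d = f3ce3c5149606467
  after D1: wrote 2B at 0x08 = 5710
  after D2: wrote 6B at 0x0f = 4bf3ce3c5710
  after D3: wrote 5B at 0x10 = 6467f3ce4b
  after D4: wrote 7B at 0x06 = ce4b57106517c7
query mem[0x13]=0xce, mem[0x12]=0xf3, mem[0x0e]=0xce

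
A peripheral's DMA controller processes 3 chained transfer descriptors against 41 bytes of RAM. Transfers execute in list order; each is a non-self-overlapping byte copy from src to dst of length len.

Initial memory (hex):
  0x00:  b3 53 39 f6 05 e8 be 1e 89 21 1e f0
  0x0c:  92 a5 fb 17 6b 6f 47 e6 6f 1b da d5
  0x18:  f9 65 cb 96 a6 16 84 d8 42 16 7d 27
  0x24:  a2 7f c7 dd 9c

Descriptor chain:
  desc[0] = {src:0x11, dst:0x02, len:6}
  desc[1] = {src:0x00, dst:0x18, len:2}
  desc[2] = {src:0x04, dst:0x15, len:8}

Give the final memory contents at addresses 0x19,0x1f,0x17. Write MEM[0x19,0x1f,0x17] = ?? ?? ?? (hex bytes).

D0: mem[0x02..0x07] <- [6f 47 e6 6f 1b da]
D1: mem[0x18..0x19] <- [b3 53]
D2: mem[0x15..0x1c] <- [e6 6f 1b da 89 21 1e f0]
query mem[0x19]=0x89, mem[0x1f]=0xd8, mem[0x17]=0x1b

MEM[0x19,0x1f,0x17] = 89 d8 1b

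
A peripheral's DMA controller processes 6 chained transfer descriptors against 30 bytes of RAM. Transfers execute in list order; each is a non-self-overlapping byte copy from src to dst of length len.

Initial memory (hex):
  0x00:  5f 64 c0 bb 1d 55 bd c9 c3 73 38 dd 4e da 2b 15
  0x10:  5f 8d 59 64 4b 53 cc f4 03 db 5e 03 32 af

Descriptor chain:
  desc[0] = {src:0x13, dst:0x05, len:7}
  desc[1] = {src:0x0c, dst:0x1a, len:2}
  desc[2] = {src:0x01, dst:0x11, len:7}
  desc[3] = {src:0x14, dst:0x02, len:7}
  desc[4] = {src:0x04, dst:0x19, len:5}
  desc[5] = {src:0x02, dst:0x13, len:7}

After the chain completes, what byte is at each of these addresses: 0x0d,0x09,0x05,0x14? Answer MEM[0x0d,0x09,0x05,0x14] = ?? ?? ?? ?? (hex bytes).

MEM[0x0d,0x09,0x05,0x14] = da f4 53 64

#0 dst[0x05+7] := {0x64,0x4b,0x53,0xcc,0xf4,0x03,0xdb}
#1 dst[0x1a+2] := {0x4e,0xda}
#2 dst[0x11+7] := {0x64,0xc0,0xbb,0x1d,0x64,0x4b,0x53}
#3 dst[0x02+7] := {0x1d,0x64,0x4b,0x53,0x03,0xdb,0x4e}
#4 dst[0x19+5] := {0x4b,0x53,0x03,0xdb,0x4e}
#5 dst[0x13+7] := {0x1d,0x64,0x4b,0x53,0x03,0xdb,0x4e}
query mem[0x0d]=0xda, mem[0x09]=0xf4, mem[0x05]=0x53, mem[0x14]=0x64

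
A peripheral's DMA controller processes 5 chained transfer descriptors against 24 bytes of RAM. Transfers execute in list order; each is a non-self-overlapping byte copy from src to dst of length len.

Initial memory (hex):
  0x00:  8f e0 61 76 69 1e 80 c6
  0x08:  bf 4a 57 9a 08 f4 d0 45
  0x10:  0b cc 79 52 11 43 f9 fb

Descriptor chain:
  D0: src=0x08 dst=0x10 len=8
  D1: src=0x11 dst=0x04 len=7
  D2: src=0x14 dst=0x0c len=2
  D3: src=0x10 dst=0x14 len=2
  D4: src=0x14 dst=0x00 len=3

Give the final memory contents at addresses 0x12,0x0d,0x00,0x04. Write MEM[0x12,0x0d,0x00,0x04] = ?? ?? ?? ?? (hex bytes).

MEM[0x12,0x0d,0x00,0x04] = 57 f4 bf 4a

D0: mem[0x10..0x17] <- [bf 4a 57 9a 08 f4 d0 45]
D1: mem[0x04..0x0a] <- [4a 57 9a 08 f4 d0 45]
D2: mem[0x0c..0x0d] <- [08 f4]
D3: mem[0x14..0x15] <- [bf 4a]
D4: mem[0x00..0x02] <- [bf 4a d0]
query mem[0x12]=0x57, mem[0x0d]=0xf4, mem[0x00]=0xbf, mem[0x04]=0x4a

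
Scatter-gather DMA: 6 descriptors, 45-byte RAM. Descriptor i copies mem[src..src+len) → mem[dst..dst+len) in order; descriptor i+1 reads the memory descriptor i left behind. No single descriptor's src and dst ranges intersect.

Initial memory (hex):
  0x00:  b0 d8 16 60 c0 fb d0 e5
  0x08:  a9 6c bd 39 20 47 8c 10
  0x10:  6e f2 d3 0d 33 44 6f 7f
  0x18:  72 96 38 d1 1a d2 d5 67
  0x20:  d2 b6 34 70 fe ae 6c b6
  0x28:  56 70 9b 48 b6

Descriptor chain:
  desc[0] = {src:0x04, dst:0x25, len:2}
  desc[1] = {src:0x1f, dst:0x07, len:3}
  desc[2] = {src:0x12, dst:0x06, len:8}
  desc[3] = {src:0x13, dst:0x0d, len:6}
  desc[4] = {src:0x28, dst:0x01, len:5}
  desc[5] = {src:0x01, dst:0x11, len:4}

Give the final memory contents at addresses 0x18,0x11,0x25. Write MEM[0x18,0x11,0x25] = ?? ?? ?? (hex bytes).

MEM[0x18,0x11,0x25] = 72 56 c0

D0: mem[0x25..0x26] <- [c0 fb]
D1: mem[0x07..0x09] <- [67 d2 b6]
D2: mem[0x06..0x0d] <- [d3 0d 33 44 6f 7f 72 96]
D3: mem[0x0d..0x12] <- [0d 33 44 6f 7f 72]
D4: mem[0x01..0x05] <- [56 70 9b 48 b6]
D5: mem[0x11..0x14] <- [56 70 9b 48]
query mem[0x18]=0x72, mem[0x11]=0x56, mem[0x25]=0xc0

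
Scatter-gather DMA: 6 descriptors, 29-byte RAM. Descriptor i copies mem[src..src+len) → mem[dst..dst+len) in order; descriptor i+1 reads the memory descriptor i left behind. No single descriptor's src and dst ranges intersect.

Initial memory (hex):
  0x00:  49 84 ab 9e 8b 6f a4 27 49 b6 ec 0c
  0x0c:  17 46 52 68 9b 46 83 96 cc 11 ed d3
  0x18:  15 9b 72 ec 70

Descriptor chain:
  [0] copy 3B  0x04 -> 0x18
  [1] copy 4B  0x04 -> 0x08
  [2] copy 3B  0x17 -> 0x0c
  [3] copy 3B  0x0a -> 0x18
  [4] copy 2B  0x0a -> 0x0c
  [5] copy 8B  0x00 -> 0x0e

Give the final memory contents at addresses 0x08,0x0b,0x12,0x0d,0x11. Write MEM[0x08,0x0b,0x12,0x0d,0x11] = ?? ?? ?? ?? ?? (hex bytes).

[0] 0x04->0x18 len=3 : 8b 6f a4
[1] 0x04->0x08 len=4 : 8b 6f a4 27
[2] 0x17->0x0c len=3 : d3 8b 6f
[3] 0x0a->0x18 len=3 : a4 27 d3
[4] 0x0a->0x0c len=2 : a4 27
[5] 0x00->0x0e len=8 : 49 84 ab 9e 8b 6f a4 27
query mem[0x08]=0x8b, mem[0x0b]=0x27, mem[0x12]=0x8b, mem[0x0d]=0x27, mem[0x11]=0x9e

MEM[0x08,0x0b,0x12,0x0d,0x11] = 8b 27 8b 27 9e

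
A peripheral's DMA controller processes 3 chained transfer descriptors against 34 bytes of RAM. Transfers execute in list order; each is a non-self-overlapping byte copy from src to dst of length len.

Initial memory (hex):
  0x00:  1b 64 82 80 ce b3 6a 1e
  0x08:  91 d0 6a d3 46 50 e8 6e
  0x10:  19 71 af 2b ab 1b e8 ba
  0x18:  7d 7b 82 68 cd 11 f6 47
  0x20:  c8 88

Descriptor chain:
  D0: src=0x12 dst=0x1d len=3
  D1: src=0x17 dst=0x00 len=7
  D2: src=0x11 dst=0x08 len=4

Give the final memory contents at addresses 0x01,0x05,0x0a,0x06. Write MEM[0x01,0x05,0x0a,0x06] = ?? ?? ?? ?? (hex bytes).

MEM[0x01,0x05,0x0a,0x06] = 7d cd 2b af

[0] 0x12->0x1d len=3 : af 2b ab
[1] 0x17->0x00 len=7 : ba 7d 7b 82 68 cd af
[2] 0x11->0x08 len=4 : 71 af 2b ab
query mem[0x01]=0x7d, mem[0x05]=0xcd, mem[0x0a]=0x2b, mem[0x06]=0xaf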